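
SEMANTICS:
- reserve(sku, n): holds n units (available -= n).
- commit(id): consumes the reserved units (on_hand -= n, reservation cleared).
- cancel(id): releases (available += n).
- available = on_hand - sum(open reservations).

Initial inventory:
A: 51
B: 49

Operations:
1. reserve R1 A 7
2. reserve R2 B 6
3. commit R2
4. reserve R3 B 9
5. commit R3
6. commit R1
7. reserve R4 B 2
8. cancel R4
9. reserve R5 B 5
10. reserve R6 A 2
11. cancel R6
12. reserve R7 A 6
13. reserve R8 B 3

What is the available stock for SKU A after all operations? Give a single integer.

Answer: 38

Derivation:
Step 1: reserve R1 A 7 -> on_hand[A=51 B=49] avail[A=44 B=49] open={R1}
Step 2: reserve R2 B 6 -> on_hand[A=51 B=49] avail[A=44 B=43] open={R1,R2}
Step 3: commit R2 -> on_hand[A=51 B=43] avail[A=44 B=43] open={R1}
Step 4: reserve R3 B 9 -> on_hand[A=51 B=43] avail[A=44 B=34] open={R1,R3}
Step 5: commit R3 -> on_hand[A=51 B=34] avail[A=44 B=34] open={R1}
Step 6: commit R1 -> on_hand[A=44 B=34] avail[A=44 B=34] open={}
Step 7: reserve R4 B 2 -> on_hand[A=44 B=34] avail[A=44 B=32] open={R4}
Step 8: cancel R4 -> on_hand[A=44 B=34] avail[A=44 B=34] open={}
Step 9: reserve R5 B 5 -> on_hand[A=44 B=34] avail[A=44 B=29] open={R5}
Step 10: reserve R6 A 2 -> on_hand[A=44 B=34] avail[A=42 B=29] open={R5,R6}
Step 11: cancel R6 -> on_hand[A=44 B=34] avail[A=44 B=29] open={R5}
Step 12: reserve R7 A 6 -> on_hand[A=44 B=34] avail[A=38 B=29] open={R5,R7}
Step 13: reserve R8 B 3 -> on_hand[A=44 B=34] avail[A=38 B=26] open={R5,R7,R8}
Final available[A] = 38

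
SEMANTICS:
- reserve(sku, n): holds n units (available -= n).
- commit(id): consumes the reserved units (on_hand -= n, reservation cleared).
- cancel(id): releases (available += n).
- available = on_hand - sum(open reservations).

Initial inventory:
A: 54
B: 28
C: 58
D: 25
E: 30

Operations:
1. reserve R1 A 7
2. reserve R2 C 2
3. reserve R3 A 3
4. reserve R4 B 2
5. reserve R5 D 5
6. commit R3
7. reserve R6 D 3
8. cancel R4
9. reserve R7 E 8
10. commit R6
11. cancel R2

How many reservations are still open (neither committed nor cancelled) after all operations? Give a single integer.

Step 1: reserve R1 A 7 -> on_hand[A=54 B=28 C=58 D=25 E=30] avail[A=47 B=28 C=58 D=25 E=30] open={R1}
Step 2: reserve R2 C 2 -> on_hand[A=54 B=28 C=58 D=25 E=30] avail[A=47 B=28 C=56 D=25 E=30] open={R1,R2}
Step 3: reserve R3 A 3 -> on_hand[A=54 B=28 C=58 D=25 E=30] avail[A=44 B=28 C=56 D=25 E=30] open={R1,R2,R3}
Step 4: reserve R4 B 2 -> on_hand[A=54 B=28 C=58 D=25 E=30] avail[A=44 B=26 C=56 D=25 E=30] open={R1,R2,R3,R4}
Step 5: reserve R5 D 5 -> on_hand[A=54 B=28 C=58 D=25 E=30] avail[A=44 B=26 C=56 D=20 E=30] open={R1,R2,R3,R4,R5}
Step 6: commit R3 -> on_hand[A=51 B=28 C=58 D=25 E=30] avail[A=44 B=26 C=56 D=20 E=30] open={R1,R2,R4,R5}
Step 7: reserve R6 D 3 -> on_hand[A=51 B=28 C=58 D=25 E=30] avail[A=44 B=26 C=56 D=17 E=30] open={R1,R2,R4,R5,R6}
Step 8: cancel R4 -> on_hand[A=51 B=28 C=58 D=25 E=30] avail[A=44 B=28 C=56 D=17 E=30] open={R1,R2,R5,R6}
Step 9: reserve R7 E 8 -> on_hand[A=51 B=28 C=58 D=25 E=30] avail[A=44 B=28 C=56 D=17 E=22] open={R1,R2,R5,R6,R7}
Step 10: commit R6 -> on_hand[A=51 B=28 C=58 D=22 E=30] avail[A=44 B=28 C=56 D=17 E=22] open={R1,R2,R5,R7}
Step 11: cancel R2 -> on_hand[A=51 B=28 C=58 D=22 E=30] avail[A=44 B=28 C=58 D=17 E=22] open={R1,R5,R7}
Open reservations: ['R1', 'R5', 'R7'] -> 3

Answer: 3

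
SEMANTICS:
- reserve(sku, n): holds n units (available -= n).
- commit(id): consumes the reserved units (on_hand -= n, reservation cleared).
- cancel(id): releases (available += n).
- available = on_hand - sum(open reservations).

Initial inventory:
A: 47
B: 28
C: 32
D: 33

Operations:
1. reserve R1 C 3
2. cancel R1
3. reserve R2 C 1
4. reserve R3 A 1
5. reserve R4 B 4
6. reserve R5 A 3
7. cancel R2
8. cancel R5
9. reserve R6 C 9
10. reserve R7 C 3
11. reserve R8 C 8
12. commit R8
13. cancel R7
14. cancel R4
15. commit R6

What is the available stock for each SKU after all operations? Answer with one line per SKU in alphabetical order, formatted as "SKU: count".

Step 1: reserve R1 C 3 -> on_hand[A=47 B=28 C=32 D=33] avail[A=47 B=28 C=29 D=33] open={R1}
Step 2: cancel R1 -> on_hand[A=47 B=28 C=32 D=33] avail[A=47 B=28 C=32 D=33] open={}
Step 3: reserve R2 C 1 -> on_hand[A=47 B=28 C=32 D=33] avail[A=47 B=28 C=31 D=33] open={R2}
Step 4: reserve R3 A 1 -> on_hand[A=47 B=28 C=32 D=33] avail[A=46 B=28 C=31 D=33] open={R2,R3}
Step 5: reserve R4 B 4 -> on_hand[A=47 B=28 C=32 D=33] avail[A=46 B=24 C=31 D=33] open={R2,R3,R4}
Step 6: reserve R5 A 3 -> on_hand[A=47 B=28 C=32 D=33] avail[A=43 B=24 C=31 D=33] open={R2,R3,R4,R5}
Step 7: cancel R2 -> on_hand[A=47 B=28 C=32 D=33] avail[A=43 B=24 C=32 D=33] open={R3,R4,R5}
Step 8: cancel R5 -> on_hand[A=47 B=28 C=32 D=33] avail[A=46 B=24 C=32 D=33] open={R3,R4}
Step 9: reserve R6 C 9 -> on_hand[A=47 B=28 C=32 D=33] avail[A=46 B=24 C=23 D=33] open={R3,R4,R6}
Step 10: reserve R7 C 3 -> on_hand[A=47 B=28 C=32 D=33] avail[A=46 B=24 C=20 D=33] open={R3,R4,R6,R7}
Step 11: reserve R8 C 8 -> on_hand[A=47 B=28 C=32 D=33] avail[A=46 B=24 C=12 D=33] open={R3,R4,R6,R7,R8}
Step 12: commit R8 -> on_hand[A=47 B=28 C=24 D=33] avail[A=46 B=24 C=12 D=33] open={R3,R4,R6,R7}
Step 13: cancel R7 -> on_hand[A=47 B=28 C=24 D=33] avail[A=46 B=24 C=15 D=33] open={R3,R4,R6}
Step 14: cancel R4 -> on_hand[A=47 B=28 C=24 D=33] avail[A=46 B=28 C=15 D=33] open={R3,R6}
Step 15: commit R6 -> on_hand[A=47 B=28 C=15 D=33] avail[A=46 B=28 C=15 D=33] open={R3}

Answer: A: 46
B: 28
C: 15
D: 33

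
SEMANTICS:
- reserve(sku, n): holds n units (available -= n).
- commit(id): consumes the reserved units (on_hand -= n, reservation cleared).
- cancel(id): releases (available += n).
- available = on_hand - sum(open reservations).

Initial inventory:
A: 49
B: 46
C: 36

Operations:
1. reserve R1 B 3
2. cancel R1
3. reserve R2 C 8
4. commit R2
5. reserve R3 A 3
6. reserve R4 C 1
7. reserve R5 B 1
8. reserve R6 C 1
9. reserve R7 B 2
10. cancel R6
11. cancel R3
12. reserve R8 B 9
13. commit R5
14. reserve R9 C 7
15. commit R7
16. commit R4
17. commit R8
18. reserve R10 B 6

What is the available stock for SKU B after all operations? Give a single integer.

Answer: 28

Derivation:
Step 1: reserve R1 B 3 -> on_hand[A=49 B=46 C=36] avail[A=49 B=43 C=36] open={R1}
Step 2: cancel R1 -> on_hand[A=49 B=46 C=36] avail[A=49 B=46 C=36] open={}
Step 3: reserve R2 C 8 -> on_hand[A=49 B=46 C=36] avail[A=49 B=46 C=28] open={R2}
Step 4: commit R2 -> on_hand[A=49 B=46 C=28] avail[A=49 B=46 C=28] open={}
Step 5: reserve R3 A 3 -> on_hand[A=49 B=46 C=28] avail[A=46 B=46 C=28] open={R3}
Step 6: reserve R4 C 1 -> on_hand[A=49 B=46 C=28] avail[A=46 B=46 C=27] open={R3,R4}
Step 7: reserve R5 B 1 -> on_hand[A=49 B=46 C=28] avail[A=46 B=45 C=27] open={R3,R4,R5}
Step 8: reserve R6 C 1 -> on_hand[A=49 B=46 C=28] avail[A=46 B=45 C=26] open={R3,R4,R5,R6}
Step 9: reserve R7 B 2 -> on_hand[A=49 B=46 C=28] avail[A=46 B=43 C=26] open={R3,R4,R5,R6,R7}
Step 10: cancel R6 -> on_hand[A=49 B=46 C=28] avail[A=46 B=43 C=27] open={R3,R4,R5,R7}
Step 11: cancel R3 -> on_hand[A=49 B=46 C=28] avail[A=49 B=43 C=27] open={R4,R5,R7}
Step 12: reserve R8 B 9 -> on_hand[A=49 B=46 C=28] avail[A=49 B=34 C=27] open={R4,R5,R7,R8}
Step 13: commit R5 -> on_hand[A=49 B=45 C=28] avail[A=49 B=34 C=27] open={R4,R7,R8}
Step 14: reserve R9 C 7 -> on_hand[A=49 B=45 C=28] avail[A=49 B=34 C=20] open={R4,R7,R8,R9}
Step 15: commit R7 -> on_hand[A=49 B=43 C=28] avail[A=49 B=34 C=20] open={R4,R8,R9}
Step 16: commit R4 -> on_hand[A=49 B=43 C=27] avail[A=49 B=34 C=20] open={R8,R9}
Step 17: commit R8 -> on_hand[A=49 B=34 C=27] avail[A=49 B=34 C=20] open={R9}
Step 18: reserve R10 B 6 -> on_hand[A=49 B=34 C=27] avail[A=49 B=28 C=20] open={R10,R9}
Final available[B] = 28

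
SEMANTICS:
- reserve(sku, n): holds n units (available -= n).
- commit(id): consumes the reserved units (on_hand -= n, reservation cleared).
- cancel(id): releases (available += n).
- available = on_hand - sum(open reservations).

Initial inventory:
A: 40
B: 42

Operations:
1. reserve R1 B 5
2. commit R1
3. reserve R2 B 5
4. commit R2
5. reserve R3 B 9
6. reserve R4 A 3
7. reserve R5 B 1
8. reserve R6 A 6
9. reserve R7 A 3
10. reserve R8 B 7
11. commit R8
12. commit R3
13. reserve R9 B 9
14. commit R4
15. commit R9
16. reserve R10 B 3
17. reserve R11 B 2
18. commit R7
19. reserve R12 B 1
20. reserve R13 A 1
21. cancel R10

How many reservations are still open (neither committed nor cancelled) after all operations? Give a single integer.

Step 1: reserve R1 B 5 -> on_hand[A=40 B=42] avail[A=40 B=37] open={R1}
Step 2: commit R1 -> on_hand[A=40 B=37] avail[A=40 B=37] open={}
Step 3: reserve R2 B 5 -> on_hand[A=40 B=37] avail[A=40 B=32] open={R2}
Step 4: commit R2 -> on_hand[A=40 B=32] avail[A=40 B=32] open={}
Step 5: reserve R3 B 9 -> on_hand[A=40 B=32] avail[A=40 B=23] open={R3}
Step 6: reserve R4 A 3 -> on_hand[A=40 B=32] avail[A=37 B=23] open={R3,R4}
Step 7: reserve R5 B 1 -> on_hand[A=40 B=32] avail[A=37 B=22] open={R3,R4,R5}
Step 8: reserve R6 A 6 -> on_hand[A=40 B=32] avail[A=31 B=22] open={R3,R4,R5,R6}
Step 9: reserve R7 A 3 -> on_hand[A=40 B=32] avail[A=28 B=22] open={R3,R4,R5,R6,R7}
Step 10: reserve R8 B 7 -> on_hand[A=40 B=32] avail[A=28 B=15] open={R3,R4,R5,R6,R7,R8}
Step 11: commit R8 -> on_hand[A=40 B=25] avail[A=28 B=15] open={R3,R4,R5,R6,R7}
Step 12: commit R3 -> on_hand[A=40 B=16] avail[A=28 B=15] open={R4,R5,R6,R7}
Step 13: reserve R9 B 9 -> on_hand[A=40 B=16] avail[A=28 B=6] open={R4,R5,R6,R7,R9}
Step 14: commit R4 -> on_hand[A=37 B=16] avail[A=28 B=6] open={R5,R6,R7,R9}
Step 15: commit R9 -> on_hand[A=37 B=7] avail[A=28 B=6] open={R5,R6,R7}
Step 16: reserve R10 B 3 -> on_hand[A=37 B=7] avail[A=28 B=3] open={R10,R5,R6,R7}
Step 17: reserve R11 B 2 -> on_hand[A=37 B=7] avail[A=28 B=1] open={R10,R11,R5,R6,R7}
Step 18: commit R7 -> on_hand[A=34 B=7] avail[A=28 B=1] open={R10,R11,R5,R6}
Step 19: reserve R12 B 1 -> on_hand[A=34 B=7] avail[A=28 B=0] open={R10,R11,R12,R5,R6}
Step 20: reserve R13 A 1 -> on_hand[A=34 B=7] avail[A=27 B=0] open={R10,R11,R12,R13,R5,R6}
Step 21: cancel R10 -> on_hand[A=34 B=7] avail[A=27 B=3] open={R11,R12,R13,R5,R6}
Open reservations: ['R11', 'R12', 'R13', 'R5', 'R6'] -> 5

Answer: 5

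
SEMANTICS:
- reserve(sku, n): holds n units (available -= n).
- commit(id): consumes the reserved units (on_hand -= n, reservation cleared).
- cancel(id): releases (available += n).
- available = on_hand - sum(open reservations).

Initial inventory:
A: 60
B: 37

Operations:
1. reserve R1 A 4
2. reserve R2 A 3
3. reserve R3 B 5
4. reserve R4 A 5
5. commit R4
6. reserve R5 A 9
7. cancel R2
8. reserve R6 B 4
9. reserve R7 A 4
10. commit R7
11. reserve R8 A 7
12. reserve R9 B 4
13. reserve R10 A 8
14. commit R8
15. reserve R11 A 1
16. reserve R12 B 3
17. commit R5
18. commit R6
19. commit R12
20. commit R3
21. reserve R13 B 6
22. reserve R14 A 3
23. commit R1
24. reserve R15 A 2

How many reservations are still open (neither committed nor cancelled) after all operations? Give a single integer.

Answer: 6

Derivation:
Step 1: reserve R1 A 4 -> on_hand[A=60 B=37] avail[A=56 B=37] open={R1}
Step 2: reserve R2 A 3 -> on_hand[A=60 B=37] avail[A=53 B=37] open={R1,R2}
Step 3: reserve R3 B 5 -> on_hand[A=60 B=37] avail[A=53 B=32] open={R1,R2,R3}
Step 4: reserve R4 A 5 -> on_hand[A=60 B=37] avail[A=48 B=32] open={R1,R2,R3,R4}
Step 5: commit R4 -> on_hand[A=55 B=37] avail[A=48 B=32] open={R1,R2,R3}
Step 6: reserve R5 A 9 -> on_hand[A=55 B=37] avail[A=39 B=32] open={R1,R2,R3,R5}
Step 7: cancel R2 -> on_hand[A=55 B=37] avail[A=42 B=32] open={R1,R3,R5}
Step 8: reserve R6 B 4 -> on_hand[A=55 B=37] avail[A=42 B=28] open={R1,R3,R5,R6}
Step 9: reserve R7 A 4 -> on_hand[A=55 B=37] avail[A=38 B=28] open={R1,R3,R5,R6,R7}
Step 10: commit R7 -> on_hand[A=51 B=37] avail[A=38 B=28] open={R1,R3,R5,R6}
Step 11: reserve R8 A 7 -> on_hand[A=51 B=37] avail[A=31 B=28] open={R1,R3,R5,R6,R8}
Step 12: reserve R9 B 4 -> on_hand[A=51 B=37] avail[A=31 B=24] open={R1,R3,R5,R6,R8,R9}
Step 13: reserve R10 A 8 -> on_hand[A=51 B=37] avail[A=23 B=24] open={R1,R10,R3,R5,R6,R8,R9}
Step 14: commit R8 -> on_hand[A=44 B=37] avail[A=23 B=24] open={R1,R10,R3,R5,R6,R9}
Step 15: reserve R11 A 1 -> on_hand[A=44 B=37] avail[A=22 B=24] open={R1,R10,R11,R3,R5,R6,R9}
Step 16: reserve R12 B 3 -> on_hand[A=44 B=37] avail[A=22 B=21] open={R1,R10,R11,R12,R3,R5,R6,R9}
Step 17: commit R5 -> on_hand[A=35 B=37] avail[A=22 B=21] open={R1,R10,R11,R12,R3,R6,R9}
Step 18: commit R6 -> on_hand[A=35 B=33] avail[A=22 B=21] open={R1,R10,R11,R12,R3,R9}
Step 19: commit R12 -> on_hand[A=35 B=30] avail[A=22 B=21] open={R1,R10,R11,R3,R9}
Step 20: commit R3 -> on_hand[A=35 B=25] avail[A=22 B=21] open={R1,R10,R11,R9}
Step 21: reserve R13 B 6 -> on_hand[A=35 B=25] avail[A=22 B=15] open={R1,R10,R11,R13,R9}
Step 22: reserve R14 A 3 -> on_hand[A=35 B=25] avail[A=19 B=15] open={R1,R10,R11,R13,R14,R9}
Step 23: commit R1 -> on_hand[A=31 B=25] avail[A=19 B=15] open={R10,R11,R13,R14,R9}
Step 24: reserve R15 A 2 -> on_hand[A=31 B=25] avail[A=17 B=15] open={R10,R11,R13,R14,R15,R9}
Open reservations: ['R10', 'R11', 'R13', 'R14', 'R15', 'R9'] -> 6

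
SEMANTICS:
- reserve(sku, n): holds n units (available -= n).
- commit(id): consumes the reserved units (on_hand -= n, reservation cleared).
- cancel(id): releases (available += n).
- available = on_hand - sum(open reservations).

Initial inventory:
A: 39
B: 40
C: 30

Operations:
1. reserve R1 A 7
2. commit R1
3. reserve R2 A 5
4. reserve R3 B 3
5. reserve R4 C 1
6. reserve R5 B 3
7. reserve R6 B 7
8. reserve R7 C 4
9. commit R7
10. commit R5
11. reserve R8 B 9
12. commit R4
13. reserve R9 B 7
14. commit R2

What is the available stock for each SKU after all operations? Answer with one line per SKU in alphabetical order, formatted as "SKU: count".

Answer: A: 27
B: 11
C: 25

Derivation:
Step 1: reserve R1 A 7 -> on_hand[A=39 B=40 C=30] avail[A=32 B=40 C=30] open={R1}
Step 2: commit R1 -> on_hand[A=32 B=40 C=30] avail[A=32 B=40 C=30] open={}
Step 3: reserve R2 A 5 -> on_hand[A=32 B=40 C=30] avail[A=27 B=40 C=30] open={R2}
Step 4: reserve R3 B 3 -> on_hand[A=32 B=40 C=30] avail[A=27 B=37 C=30] open={R2,R3}
Step 5: reserve R4 C 1 -> on_hand[A=32 B=40 C=30] avail[A=27 B=37 C=29] open={R2,R3,R4}
Step 6: reserve R5 B 3 -> on_hand[A=32 B=40 C=30] avail[A=27 B=34 C=29] open={R2,R3,R4,R5}
Step 7: reserve R6 B 7 -> on_hand[A=32 B=40 C=30] avail[A=27 B=27 C=29] open={R2,R3,R4,R5,R6}
Step 8: reserve R7 C 4 -> on_hand[A=32 B=40 C=30] avail[A=27 B=27 C=25] open={R2,R3,R4,R5,R6,R7}
Step 9: commit R7 -> on_hand[A=32 B=40 C=26] avail[A=27 B=27 C=25] open={R2,R3,R4,R5,R6}
Step 10: commit R5 -> on_hand[A=32 B=37 C=26] avail[A=27 B=27 C=25] open={R2,R3,R4,R6}
Step 11: reserve R8 B 9 -> on_hand[A=32 B=37 C=26] avail[A=27 B=18 C=25] open={R2,R3,R4,R6,R8}
Step 12: commit R4 -> on_hand[A=32 B=37 C=25] avail[A=27 B=18 C=25] open={R2,R3,R6,R8}
Step 13: reserve R9 B 7 -> on_hand[A=32 B=37 C=25] avail[A=27 B=11 C=25] open={R2,R3,R6,R8,R9}
Step 14: commit R2 -> on_hand[A=27 B=37 C=25] avail[A=27 B=11 C=25] open={R3,R6,R8,R9}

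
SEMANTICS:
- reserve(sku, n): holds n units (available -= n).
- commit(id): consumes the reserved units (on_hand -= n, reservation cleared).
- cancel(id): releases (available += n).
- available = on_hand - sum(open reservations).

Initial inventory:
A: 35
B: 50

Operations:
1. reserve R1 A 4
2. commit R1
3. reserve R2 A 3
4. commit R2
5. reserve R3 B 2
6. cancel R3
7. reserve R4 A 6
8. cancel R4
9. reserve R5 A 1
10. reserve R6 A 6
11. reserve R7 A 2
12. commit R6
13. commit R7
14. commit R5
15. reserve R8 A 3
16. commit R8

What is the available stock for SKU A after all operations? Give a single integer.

Step 1: reserve R1 A 4 -> on_hand[A=35 B=50] avail[A=31 B=50] open={R1}
Step 2: commit R1 -> on_hand[A=31 B=50] avail[A=31 B=50] open={}
Step 3: reserve R2 A 3 -> on_hand[A=31 B=50] avail[A=28 B=50] open={R2}
Step 4: commit R2 -> on_hand[A=28 B=50] avail[A=28 B=50] open={}
Step 5: reserve R3 B 2 -> on_hand[A=28 B=50] avail[A=28 B=48] open={R3}
Step 6: cancel R3 -> on_hand[A=28 B=50] avail[A=28 B=50] open={}
Step 7: reserve R4 A 6 -> on_hand[A=28 B=50] avail[A=22 B=50] open={R4}
Step 8: cancel R4 -> on_hand[A=28 B=50] avail[A=28 B=50] open={}
Step 9: reserve R5 A 1 -> on_hand[A=28 B=50] avail[A=27 B=50] open={R5}
Step 10: reserve R6 A 6 -> on_hand[A=28 B=50] avail[A=21 B=50] open={R5,R6}
Step 11: reserve R7 A 2 -> on_hand[A=28 B=50] avail[A=19 B=50] open={R5,R6,R7}
Step 12: commit R6 -> on_hand[A=22 B=50] avail[A=19 B=50] open={R5,R7}
Step 13: commit R7 -> on_hand[A=20 B=50] avail[A=19 B=50] open={R5}
Step 14: commit R5 -> on_hand[A=19 B=50] avail[A=19 B=50] open={}
Step 15: reserve R8 A 3 -> on_hand[A=19 B=50] avail[A=16 B=50] open={R8}
Step 16: commit R8 -> on_hand[A=16 B=50] avail[A=16 B=50] open={}
Final available[A] = 16

Answer: 16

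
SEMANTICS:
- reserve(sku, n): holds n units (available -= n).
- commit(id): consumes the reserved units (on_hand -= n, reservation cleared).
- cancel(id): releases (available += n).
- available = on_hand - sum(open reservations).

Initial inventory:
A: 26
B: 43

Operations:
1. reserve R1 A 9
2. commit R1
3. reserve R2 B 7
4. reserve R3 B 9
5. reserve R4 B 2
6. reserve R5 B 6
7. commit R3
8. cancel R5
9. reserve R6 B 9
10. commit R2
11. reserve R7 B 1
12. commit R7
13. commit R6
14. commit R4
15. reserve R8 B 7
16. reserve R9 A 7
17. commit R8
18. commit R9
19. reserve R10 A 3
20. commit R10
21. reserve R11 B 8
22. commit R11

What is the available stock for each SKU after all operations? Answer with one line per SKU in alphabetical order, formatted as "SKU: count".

Answer: A: 7
B: 0

Derivation:
Step 1: reserve R1 A 9 -> on_hand[A=26 B=43] avail[A=17 B=43] open={R1}
Step 2: commit R1 -> on_hand[A=17 B=43] avail[A=17 B=43] open={}
Step 3: reserve R2 B 7 -> on_hand[A=17 B=43] avail[A=17 B=36] open={R2}
Step 4: reserve R3 B 9 -> on_hand[A=17 B=43] avail[A=17 B=27] open={R2,R3}
Step 5: reserve R4 B 2 -> on_hand[A=17 B=43] avail[A=17 B=25] open={R2,R3,R4}
Step 6: reserve R5 B 6 -> on_hand[A=17 B=43] avail[A=17 B=19] open={R2,R3,R4,R5}
Step 7: commit R3 -> on_hand[A=17 B=34] avail[A=17 B=19] open={R2,R4,R5}
Step 8: cancel R5 -> on_hand[A=17 B=34] avail[A=17 B=25] open={R2,R4}
Step 9: reserve R6 B 9 -> on_hand[A=17 B=34] avail[A=17 B=16] open={R2,R4,R6}
Step 10: commit R2 -> on_hand[A=17 B=27] avail[A=17 B=16] open={R4,R6}
Step 11: reserve R7 B 1 -> on_hand[A=17 B=27] avail[A=17 B=15] open={R4,R6,R7}
Step 12: commit R7 -> on_hand[A=17 B=26] avail[A=17 B=15] open={R4,R6}
Step 13: commit R6 -> on_hand[A=17 B=17] avail[A=17 B=15] open={R4}
Step 14: commit R4 -> on_hand[A=17 B=15] avail[A=17 B=15] open={}
Step 15: reserve R8 B 7 -> on_hand[A=17 B=15] avail[A=17 B=8] open={R8}
Step 16: reserve R9 A 7 -> on_hand[A=17 B=15] avail[A=10 B=8] open={R8,R9}
Step 17: commit R8 -> on_hand[A=17 B=8] avail[A=10 B=8] open={R9}
Step 18: commit R9 -> on_hand[A=10 B=8] avail[A=10 B=8] open={}
Step 19: reserve R10 A 3 -> on_hand[A=10 B=8] avail[A=7 B=8] open={R10}
Step 20: commit R10 -> on_hand[A=7 B=8] avail[A=7 B=8] open={}
Step 21: reserve R11 B 8 -> on_hand[A=7 B=8] avail[A=7 B=0] open={R11}
Step 22: commit R11 -> on_hand[A=7 B=0] avail[A=7 B=0] open={}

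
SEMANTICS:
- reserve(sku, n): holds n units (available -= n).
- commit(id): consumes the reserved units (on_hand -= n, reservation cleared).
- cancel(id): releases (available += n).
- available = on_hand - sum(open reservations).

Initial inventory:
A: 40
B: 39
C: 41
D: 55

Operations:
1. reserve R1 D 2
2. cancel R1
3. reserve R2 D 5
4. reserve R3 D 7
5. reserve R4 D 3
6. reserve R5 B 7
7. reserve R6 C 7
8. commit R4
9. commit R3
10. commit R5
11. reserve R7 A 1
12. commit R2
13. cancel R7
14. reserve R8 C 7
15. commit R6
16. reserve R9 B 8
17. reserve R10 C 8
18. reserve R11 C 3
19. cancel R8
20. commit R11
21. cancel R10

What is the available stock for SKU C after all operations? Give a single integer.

Answer: 31

Derivation:
Step 1: reserve R1 D 2 -> on_hand[A=40 B=39 C=41 D=55] avail[A=40 B=39 C=41 D=53] open={R1}
Step 2: cancel R1 -> on_hand[A=40 B=39 C=41 D=55] avail[A=40 B=39 C=41 D=55] open={}
Step 3: reserve R2 D 5 -> on_hand[A=40 B=39 C=41 D=55] avail[A=40 B=39 C=41 D=50] open={R2}
Step 4: reserve R3 D 7 -> on_hand[A=40 B=39 C=41 D=55] avail[A=40 B=39 C=41 D=43] open={R2,R3}
Step 5: reserve R4 D 3 -> on_hand[A=40 B=39 C=41 D=55] avail[A=40 B=39 C=41 D=40] open={R2,R3,R4}
Step 6: reserve R5 B 7 -> on_hand[A=40 B=39 C=41 D=55] avail[A=40 B=32 C=41 D=40] open={R2,R3,R4,R5}
Step 7: reserve R6 C 7 -> on_hand[A=40 B=39 C=41 D=55] avail[A=40 B=32 C=34 D=40] open={R2,R3,R4,R5,R6}
Step 8: commit R4 -> on_hand[A=40 B=39 C=41 D=52] avail[A=40 B=32 C=34 D=40] open={R2,R3,R5,R6}
Step 9: commit R3 -> on_hand[A=40 B=39 C=41 D=45] avail[A=40 B=32 C=34 D=40] open={R2,R5,R6}
Step 10: commit R5 -> on_hand[A=40 B=32 C=41 D=45] avail[A=40 B=32 C=34 D=40] open={R2,R6}
Step 11: reserve R7 A 1 -> on_hand[A=40 B=32 C=41 D=45] avail[A=39 B=32 C=34 D=40] open={R2,R6,R7}
Step 12: commit R2 -> on_hand[A=40 B=32 C=41 D=40] avail[A=39 B=32 C=34 D=40] open={R6,R7}
Step 13: cancel R7 -> on_hand[A=40 B=32 C=41 D=40] avail[A=40 B=32 C=34 D=40] open={R6}
Step 14: reserve R8 C 7 -> on_hand[A=40 B=32 C=41 D=40] avail[A=40 B=32 C=27 D=40] open={R6,R8}
Step 15: commit R6 -> on_hand[A=40 B=32 C=34 D=40] avail[A=40 B=32 C=27 D=40] open={R8}
Step 16: reserve R9 B 8 -> on_hand[A=40 B=32 C=34 D=40] avail[A=40 B=24 C=27 D=40] open={R8,R9}
Step 17: reserve R10 C 8 -> on_hand[A=40 B=32 C=34 D=40] avail[A=40 B=24 C=19 D=40] open={R10,R8,R9}
Step 18: reserve R11 C 3 -> on_hand[A=40 B=32 C=34 D=40] avail[A=40 B=24 C=16 D=40] open={R10,R11,R8,R9}
Step 19: cancel R8 -> on_hand[A=40 B=32 C=34 D=40] avail[A=40 B=24 C=23 D=40] open={R10,R11,R9}
Step 20: commit R11 -> on_hand[A=40 B=32 C=31 D=40] avail[A=40 B=24 C=23 D=40] open={R10,R9}
Step 21: cancel R10 -> on_hand[A=40 B=32 C=31 D=40] avail[A=40 B=24 C=31 D=40] open={R9}
Final available[C] = 31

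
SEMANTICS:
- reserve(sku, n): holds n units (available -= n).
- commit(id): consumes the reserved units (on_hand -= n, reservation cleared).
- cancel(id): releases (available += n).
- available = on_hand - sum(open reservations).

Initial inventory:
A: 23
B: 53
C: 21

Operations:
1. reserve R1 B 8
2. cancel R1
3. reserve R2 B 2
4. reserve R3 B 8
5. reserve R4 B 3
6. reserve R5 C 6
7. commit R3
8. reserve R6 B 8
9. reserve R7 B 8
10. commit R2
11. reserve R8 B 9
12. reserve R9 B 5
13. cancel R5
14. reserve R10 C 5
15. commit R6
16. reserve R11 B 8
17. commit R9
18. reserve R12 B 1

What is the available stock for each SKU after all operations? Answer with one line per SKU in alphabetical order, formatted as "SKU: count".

Step 1: reserve R1 B 8 -> on_hand[A=23 B=53 C=21] avail[A=23 B=45 C=21] open={R1}
Step 2: cancel R1 -> on_hand[A=23 B=53 C=21] avail[A=23 B=53 C=21] open={}
Step 3: reserve R2 B 2 -> on_hand[A=23 B=53 C=21] avail[A=23 B=51 C=21] open={R2}
Step 4: reserve R3 B 8 -> on_hand[A=23 B=53 C=21] avail[A=23 B=43 C=21] open={R2,R3}
Step 5: reserve R4 B 3 -> on_hand[A=23 B=53 C=21] avail[A=23 B=40 C=21] open={R2,R3,R4}
Step 6: reserve R5 C 6 -> on_hand[A=23 B=53 C=21] avail[A=23 B=40 C=15] open={R2,R3,R4,R5}
Step 7: commit R3 -> on_hand[A=23 B=45 C=21] avail[A=23 B=40 C=15] open={R2,R4,R5}
Step 8: reserve R6 B 8 -> on_hand[A=23 B=45 C=21] avail[A=23 B=32 C=15] open={R2,R4,R5,R6}
Step 9: reserve R7 B 8 -> on_hand[A=23 B=45 C=21] avail[A=23 B=24 C=15] open={R2,R4,R5,R6,R7}
Step 10: commit R2 -> on_hand[A=23 B=43 C=21] avail[A=23 B=24 C=15] open={R4,R5,R6,R7}
Step 11: reserve R8 B 9 -> on_hand[A=23 B=43 C=21] avail[A=23 B=15 C=15] open={R4,R5,R6,R7,R8}
Step 12: reserve R9 B 5 -> on_hand[A=23 B=43 C=21] avail[A=23 B=10 C=15] open={R4,R5,R6,R7,R8,R9}
Step 13: cancel R5 -> on_hand[A=23 B=43 C=21] avail[A=23 B=10 C=21] open={R4,R6,R7,R8,R9}
Step 14: reserve R10 C 5 -> on_hand[A=23 B=43 C=21] avail[A=23 B=10 C=16] open={R10,R4,R6,R7,R8,R9}
Step 15: commit R6 -> on_hand[A=23 B=35 C=21] avail[A=23 B=10 C=16] open={R10,R4,R7,R8,R9}
Step 16: reserve R11 B 8 -> on_hand[A=23 B=35 C=21] avail[A=23 B=2 C=16] open={R10,R11,R4,R7,R8,R9}
Step 17: commit R9 -> on_hand[A=23 B=30 C=21] avail[A=23 B=2 C=16] open={R10,R11,R4,R7,R8}
Step 18: reserve R12 B 1 -> on_hand[A=23 B=30 C=21] avail[A=23 B=1 C=16] open={R10,R11,R12,R4,R7,R8}

Answer: A: 23
B: 1
C: 16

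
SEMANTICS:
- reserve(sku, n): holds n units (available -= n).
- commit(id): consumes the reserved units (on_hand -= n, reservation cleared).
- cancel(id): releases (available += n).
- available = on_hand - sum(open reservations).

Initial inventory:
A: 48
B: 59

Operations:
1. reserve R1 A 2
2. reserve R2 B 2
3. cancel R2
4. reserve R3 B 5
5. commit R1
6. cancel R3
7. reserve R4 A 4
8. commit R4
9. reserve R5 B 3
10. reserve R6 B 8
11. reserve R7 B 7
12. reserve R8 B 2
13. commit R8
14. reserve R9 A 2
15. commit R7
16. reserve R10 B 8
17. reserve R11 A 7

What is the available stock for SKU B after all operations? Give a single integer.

Step 1: reserve R1 A 2 -> on_hand[A=48 B=59] avail[A=46 B=59] open={R1}
Step 2: reserve R2 B 2 -> on_hand[A=48 B=59] avail[A=46 B=57] open={R1,R2}
Step 3: cancel R2 -> on_hand[A=48 B=59] avail[A=46 B=59] open={R1}
Step 4: reserve R3 B 5 -> on_hand[A=48 B=59] avail[A=46 B=54] open={R1,R3}
Step 5: commit R1 -> on_hand[A=46 B=59] avail[A=46 B=54] open={R3}
Step 6: cancel R3 -> on_hand[A=46 B=59] avail[A=46 B=59] open={}
Step 7: reserve R4 A 4 -> on_hand[A=46 B=59] avail[A=42 B=59] open={R4}
Step 8: commit R4 -> on_hand[A=42 B=59] avail[A=42 B=59] open={}
Step 9: reserve R5 B 3 -> on_hand[A=42 B=59] avail[A=42 B=56] open={R5}
Step 10: reserve R6 B 8 -> on_hand[A=42 B=59] avail[A=42 B=48] open={R5,R6}
Step 11: reserve R7 B 7 -> on_hand[A=42 B=59] avail[A=42 B=41] open={R5,R6,R7}
Step 12: reserve R8 B 2 -> on_hand[A=42 B=59] avail[A=42 B=39] open={R5,R6,R7,R8}
Step 13: commit R8 -> on_hand[A=42 B=57] avail[A=42 B=39] open={R5,R6,R7}
Step 14: reserve R9 A 2 -> on_hand[A=42 B=57] avail[A=40 B=39] open={R5,R6,R7,R9}
Step 15: commit R7 -> on_hand[A=42 B=50] avail[A=40 B=39] open={R5,R6,R9}
Step 16: reserve R10 B 8 -> on_hand[A=42 B=50] avail[A=40 B=31] open={R10,R5,R6,R9}
Step 17: reserve R11 A 7 -> on_hand[A=42 B=50] avail[A=33 B=31] open={R10,R11,R5,R6,R9}
Final available[B] = 31

Answer: 31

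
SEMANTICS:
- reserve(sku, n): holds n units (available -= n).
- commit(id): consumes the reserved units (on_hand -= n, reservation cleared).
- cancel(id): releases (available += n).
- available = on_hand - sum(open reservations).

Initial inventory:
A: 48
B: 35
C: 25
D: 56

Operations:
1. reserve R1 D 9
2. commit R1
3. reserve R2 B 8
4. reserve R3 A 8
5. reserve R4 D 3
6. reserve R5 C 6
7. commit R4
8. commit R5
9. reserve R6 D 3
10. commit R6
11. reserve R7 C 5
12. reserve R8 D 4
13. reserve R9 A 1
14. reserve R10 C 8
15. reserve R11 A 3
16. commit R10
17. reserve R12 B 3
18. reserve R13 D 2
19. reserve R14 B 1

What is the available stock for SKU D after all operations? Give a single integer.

Step 1: reserve R1 D 9 -> on_hand[A=48 B=35 C=25 D=56] avail[A=48 B=35 C=25 D=47] open={R1}
Step 2: commit R1 -> on_hand[A=48 B=35 C=25 D=47] avail[A=48 B=35 C=25 D=47] open={}
Step 3: reserve R2 B 8 -> on_hand[A=48 B=35 C=25 D=47] avail[A=48 B=27 C=25 D=47] open={R2}
Step 4: reserve R3 A 8 -> on_hand[A=48 B=35 C=25 D=47] avail[A=40 B=27 C=25 D=47] open={R2,R3}
Step 5: reserve R4 D 3 -> on_hand[A=48 B=35 C=25 D=47] avail[A=40 B=27 C=25 D=44] open={R2,R3,R4}
Step 6: reserve R5 C 6 -> on_hand[A=48 B=35 C=25 D=47] avail[A=40 B=27 C=19 D=44] open={R2,R3,R4,R5}
Step 7: commit R4 -> on_hand[A=48 B=35 C=25 D=44] avail[A=40 B=27 C=19 D=44] open={R2,R3,R5}
Step 8: commit R5 -> on_hand[A=48 B=35 C=19 D=44] avail[A=40 B=27 C=19 D=44] open={R2,R3}
Step 9: reserve R6 D 3 -> on_hand[A=48 B=35 C=19 D=44] avail[A=40 B=27 C=19 D=41] open={R2,R3,R6}
Step 10: commit R6 -> on_hand[A=48 B=35 C=19 D=41] avail[A=40 B=27 C=19 D=41] open={R2,R3}
Step 11: reserve R7 C 5 -> on_hand[A=48 B=35 C=19 D=41] avail[A=40 B=27 C=14 D=41] open={R2,R3,R7}
Step 12: reserve R8 D 4 -> on_hand[A=48 B=35 C=19 D=41] avail[A=40 B=27 C=14 D=37] open={R2,R3,R7,R8}
Step 13: reserve R9 A 1 -> on_hand[A=48 B=35 C=19 D=41] avail[A=39 B=27 C=14 D=37] open={R2,R3,R7,R8,R9}
Step 14: reserve R10 C 8 -> on_hand[A=48 B=35 C=19 D=41] avail[A=39 B=27 C=6 D=37] open={R10,R2,R3,R7,R8,R9}
Step 15: reserve R11 A 3 -> on_hand[A=48 B=35 C=19 D=41] avail[A=36 B=27 C=6 D=37] open={R10,R11,R2,R3,R7,R8,R9}
Step 16: commit R10 -> on_hand[A=48 B=35 C=11 D=41] avail[A=36 B=27 C=6 D=37] open={R11,R2,R3,R7,R8,R9}
Step 17: reserve R12 B 3 -> on_hand[A=48 B=35 C=11 D=41] avail[A=36 B=24 C=6 D=37] open={R11,R12,R2,R3,R7,R8,R9}
Step 18: reserve R13 D 2 -> on_hand[A=48 B=35 C=11 D=41] avail[A=36 B=24 C=6 D=35] open={R11,R12,R13,R2,R3,R7,R8,R9}
Step 19: reserve R14 B 1 -> on_hand[A=48 B=35 C=11 D=41] avail[A=36 B=23 C=6 D=35] open={R11,R12,R13,R14,R2,R3,R7,R8,R9}
Final available[D] = 35

Answer: 35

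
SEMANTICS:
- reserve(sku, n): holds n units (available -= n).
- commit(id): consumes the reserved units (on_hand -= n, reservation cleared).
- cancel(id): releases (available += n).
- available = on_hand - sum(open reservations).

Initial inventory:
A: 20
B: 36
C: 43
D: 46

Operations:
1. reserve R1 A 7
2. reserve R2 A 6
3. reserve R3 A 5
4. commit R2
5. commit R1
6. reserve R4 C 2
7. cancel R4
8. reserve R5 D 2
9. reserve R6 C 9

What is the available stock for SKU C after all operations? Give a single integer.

Answer: 34

Derivation:
Step 1: reserve R1 A 7 -> on_hand[A=20 B=36 C=43 D=46] avail[A=13 B=36 C=43 D=46] open={R1}
Step 2: reserve R2 A 6 -> on_hand[A=20 B=36 C=43 D=46] avail[A=7 B=36 C=43 D=46] open={R1,R2}
Step 3: reserve R3 A 5 -> on_hand[A=20 B=36 C=43 D=46] avail[A=2 B=36 C=43 D=46] open={R1,R2,R3}
Step 4: commit R2 -> on_hand[A=14 B=36 C=43 D=46] avail[A=2 B=36 C=43 D=46] open={R1,R3}
Step 5: commit R1 -> on_hand[A=7 B=36 C=43 D=46] avail[A=2 B=36 C=43 D=46] open={R3}
Step 6: reserve R4 C 2 -> on_hand[A=7 B=36 C=43 D=46] avail[A=2 B=36 C=41 D=46] open={R3,R4}
Step 7: cancel R4 -> on_hand[A=7 B=36 C=43 D=46] avail[A=2 B=36 C=43 D=46] open={R3}
Step 8: reserve R5 D 2 -> on_hand[A=7 B=36 C=43 D=46] avail[A=2 B=36 C=43 D=44] open={R3,R5}
Step 9: reserve R6 C 9 -> on_hand[A=7 B=36 C=43 D=46] avail[A=2 B=36 C=34 D=44] open={R3,R5,R6}
Final available[C] = 34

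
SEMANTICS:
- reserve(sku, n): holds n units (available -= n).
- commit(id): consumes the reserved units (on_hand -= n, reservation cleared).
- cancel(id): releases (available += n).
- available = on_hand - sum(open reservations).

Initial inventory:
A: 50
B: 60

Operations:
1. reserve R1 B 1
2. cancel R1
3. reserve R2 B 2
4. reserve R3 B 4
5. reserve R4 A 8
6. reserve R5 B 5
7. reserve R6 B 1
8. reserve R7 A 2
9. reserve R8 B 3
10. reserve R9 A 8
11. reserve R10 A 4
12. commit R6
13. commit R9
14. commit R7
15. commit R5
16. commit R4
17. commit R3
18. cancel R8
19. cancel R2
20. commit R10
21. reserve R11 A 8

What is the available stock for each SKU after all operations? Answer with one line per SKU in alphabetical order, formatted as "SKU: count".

Step 1: reserve R1 B 1 -> on_hand[A=50 B=60] avail[A=50 B=59] open={R1}
Step 2: cancel R1 -> on_hand[A=50 B=60] avail[A=50 B=60] open={}
Step 3: reserve R2 B 2 -> on_hand[A=50 B=60] avail[A=50 B=58] open={R2}
Step 4: reserve R3 B 4 -> on_hand[A=50 B=60] avail[A=50 B=54] open={R2,R3}
Step 5: reserve R4 A 8 -> on_hand[A=50 B=60] avail[A=42 B=54] open={R2,R3,R4}
Step 6: reserve R5 B 5 -> on_hand[A=50 B=60] avail[A=42 B=49] open={R2,R3,R4,R5}
Step 7: reserve R6 B 1 -> on_hand[A=50 B=60] avail[A=42 B=48] open={R2,R3,R4,R5,R6}
Step 8: reserve R7 A 2 -> on_hand[A=50 B=60] avail[A=40 B=48] open={R2,R3,R4,R5,R6,R7}
Step 9: reserve R8 B 3 -> on_hand[A=50 B=60] avail[A=40 B=45] open={R2,R3,R4,R5,R6,R7,R8}
Step 10: reserve R9 A 8 -> on_hand[A=50 B=60] avail[A=32 B=45] open={R2,R3,R4,R5,R6,R7,R8,R9}
Step 11: reserve R10 A 4 -> on_hand[A=50 B=60] avail[A=28 B=45] open={R10,R2,R3,R4,R5,R6,R7,R8,R9}
Step 12: commit R6 -> on_hand[A=50 B=59] avail[A=28 B=45] open={R10,R2,R3,R4,R5,R7,R8,R9}
Step 13: commit R9 -> on_hand[A=42 B=59] avail[A=28 B=45] open={R10,R2,R3,R4,R5,R7,R8}
Step 14: commit R7 -> on_hand[A=40 B=59] avail[A=28 B=45] open={R10,R2,R3,R4,R5,R8}
Step 15: commit R5 -> on_hand[A=40 B=54] avail[A=28 B=45] open={R10,R2,R3,R4,R8}
Step 16: commit R4 -> on_hand[A=32 B=54] avail[A=28 B=45] open={R10,R2,R3,R8}
Step 17: commit R3 -> on_hand[A=32 B=50] avail[A=28 B=45] open={R10,R2,R8}
Step 18: cancel R8 -> on_hand[A=32 B=50] avail[A=28 B=48] open={R10,R2}
Step 19: cancel R2 -> on_hand[A=32 B=50] avail[A=28 B=50] open={R10}
Step 20: commit R10 -> on_hand[A=28 B=50] avail[A=28 B=50] open={}
Step 21: reserve R11 A 8 -> on_hand[A=28 B=50] avail[A=20 B=50] open={R11}

Answer: A: 20
B: 50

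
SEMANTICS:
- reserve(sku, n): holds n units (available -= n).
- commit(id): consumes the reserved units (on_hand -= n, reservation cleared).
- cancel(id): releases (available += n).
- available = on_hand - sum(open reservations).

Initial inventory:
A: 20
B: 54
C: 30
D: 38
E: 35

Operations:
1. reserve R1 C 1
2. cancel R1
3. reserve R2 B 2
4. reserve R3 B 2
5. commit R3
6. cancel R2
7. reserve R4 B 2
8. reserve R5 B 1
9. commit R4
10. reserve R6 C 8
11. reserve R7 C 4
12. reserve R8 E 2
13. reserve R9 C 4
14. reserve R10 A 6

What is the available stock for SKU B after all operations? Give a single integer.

Step 1: reserve R1 C 1 -> on_hand[A=20 B=54 C=30 D=38 E=35] avail[A=20 B=54 C=29 D=38 E=35] open={R1}
Step 2: cancel R1 -> on_hand[A=20 B=54 C=30 D=38 E=35] avail[A=20 B=54 C=30 D=38 E=35] open={}
Step 3: reserve R2 B 2 -> on_hand[A=20 B=54 C=30 D=38 E=35] avail[A=20 B=52 C=30 D=38 E=35] open={R2}
Step 4: reserve R3 B 2 -> on_hand[A=20 B=54 C=30 D=38 E=35] avail[A=20 B=50 C=30 D=38 E=35] open={R2,R3}
Step 5: commit R3 -> on_hand[A=20 B=52 C=30 D=38 E=35] avail[A=20 B=50 C=30 D=38 E=35] open={R2}
Step 6: cancel R2 -> on_hand[A=20 B=52 C=30 D=38 E=35] avail[A=20 B=52 C=30 D=38 E=35] open={}
Step 7: reserve R4 B 2 -> on_hand[A=20 B=52 C=30 D=38 E=35] avail[A=20 B=50 C=30 D=38 E=35] open={R4}
Step 8: reserve R5 B 1 -> on_hand[A=20 B=52 C=30 D=38 E=35] avail[A=20 B=49 C=30 D=38 E=35] open={R4,R5}
Step 9: commit R4 -> on_hand[A=20 B=50 C=30 D=38 E=35] avail[A=20 B=49 C=30 D=38 E=35] open={R5}
Step 10: reserve R6 C 8 -> on_hand[A=20 B=50 C=30 D=38 E=35] avail[A=20 B=49 C=22 D=38 E=35] open={R5,R6}
Step 11: reserve R7 C 4 -> on_hand[A=20 B=50 C=30 D=38 E=35] avail[A=20 B=49 C=18 D=38 E=35] open={R5,R6,R7}
Step 12: reserve R8 E 2 -> on_hand[A=20 B=50 C=30 D=38 E=35] avail[A=20 B=49 C=18 D=38 E=33] open={R5,R6,R7,R8}
Step 13: reserve R9 C 4 -> on_hand[A=20 B=50 C=30 D=38 E=35] avail[A=20 B=49 C=14 D=38 E=33] open={R5,R6,R7,R8,R9}
Step 14: reserve R10 A 6 -> on_hand[A=20 B=50 C=30 D=38 E=35] avail[A=14 B=49 C=14 D=38 E=33] open={R10,R5,R6,R7,R8,R9}
Final available[B] = 49

Answer: 49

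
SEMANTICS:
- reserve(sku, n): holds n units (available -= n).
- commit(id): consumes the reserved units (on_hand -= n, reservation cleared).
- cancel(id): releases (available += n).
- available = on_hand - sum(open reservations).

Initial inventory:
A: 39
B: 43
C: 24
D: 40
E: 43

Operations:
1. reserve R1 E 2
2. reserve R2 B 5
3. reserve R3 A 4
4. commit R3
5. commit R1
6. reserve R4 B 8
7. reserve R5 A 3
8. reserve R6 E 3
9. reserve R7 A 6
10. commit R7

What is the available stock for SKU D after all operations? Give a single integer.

Answer: 40

Derivation:
Step 1: reserve R1 E 2 -> on_hand[A=39 B=43 C=24 D=40 E=43] avail[A=39 B=43 C=24 D=40 E=41] open={R1}
Step 2: reserve R2 B 5 -> on_hand[A=39 B=43 C=24 D=40 E=43] avail[A=39 B=38 C=24 D=40 E=41] open={R1,R2}
Step 3: reserve R3 A 4 -> on_hand[A=39 B=43 C=24 D=40 E=43] avail[A=35 B=38 C=24 D=40 E=41] open={R1,R2,R3}
Step 4: commit R3 -> on_hand[A=35 B=43 C=24 D=40 E=43] avail[A=35 B=38 C=24 D=40 E=41] open={R1,R2}
Step 5: commit R1 -> on_hand[A=35 B=43 C=24 D=40 E=41] avail[A=35 B=38 C=24 D=40 E=41] open={R2}
Step 6: reserve R4 B 8 -> on_hand[A=35 B=43 C=24 D=40 E=41] avail[A=35 B=30 C=24 D=40 E=41] open={R2,R4}
Step 7: reserve R5 A 3 -> on_hand[A=35 B=43 C=24 D=40 E=41] avail[A=32 B=30 C=24 D=40 E=41] open={R2,R4,R5}
Step 8: reserve R6 E 3 -> on_hand[A=35 B=43 C=24 D=40 E=41] avail[A=32 B=30 C=24 D=40 E=38] open={R2,R4,R5,R6}
Step 9: reserve R7 A 6 -> on_hand[A=35 B=43 C=24 D=40 E=41] avail[A=26 B=30 C=24 D=40 E=38] open={R2,R4,R5,R6,R7}
Step 10: commit R7 -> on_hand[A=29 B=43 C=24 D=40 E=41] avail[A=26 B=30 C=24 D=40 E=38] open={R2,R4,R5,R6}
Final available[D] = 40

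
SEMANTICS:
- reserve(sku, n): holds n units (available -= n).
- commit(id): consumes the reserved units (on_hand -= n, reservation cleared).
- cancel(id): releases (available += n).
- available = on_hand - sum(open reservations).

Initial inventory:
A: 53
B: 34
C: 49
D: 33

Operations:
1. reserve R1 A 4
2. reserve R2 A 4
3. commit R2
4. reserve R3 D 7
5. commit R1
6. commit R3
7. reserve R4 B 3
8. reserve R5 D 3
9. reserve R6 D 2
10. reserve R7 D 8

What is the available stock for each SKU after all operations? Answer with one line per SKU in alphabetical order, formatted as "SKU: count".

Answer: A: 45
B: 31
C: 49
D: 13

Derivation:
Step 1: reserve R1 A 4 -> on_hand[A=53 B=34 C=49 D=33] avail[A=49 B=34 C=49 D=33] open={R1}
Step 2: reserve R2 A 4 -> on_hand[A=53 B=34 C=49 D=33] avail[A=45 B=34 C=49 D=33] open={R1,R2}
Step 3: commit R2 -> on_hand[A=49 B=34 C=49 D=33] avail[A=45 B=34 C=49 D=33] open={R1}
Step 4: reserve R3 D 7 -> on_hand[A=49 B=34 C=49 D=33] avail[A=45 B=34 C=49 D=26] open={R1,R3}
Step 5: commit R1 -> on_hand[A=45 B=34 C=49 D=33] avail[A=45 B=34 C=49 D=26] open={R3}
Step 6: commit R3 -> on_hand[A=45 B=34 C=49 D=26] avail[A=45 B=34 C=49 D=26] open={}
Step 7: reserve R4 B 3 -> on_hand[A=45 B=34 C=49 D=26] avail[A=45 B=31 C=49 D=26] open={R4}
Step 8: reserve R5 D 3 -> on_hand[A=45 B=34 C=49 D=26] avail[A=45 B=31 C=49 D=23] open={R4,R5}
Step 9: reserve R6 D 2 -> on_hand[A=45 B=34 C=49 D=26] avail[A=45 B=31 C=49 D=21] open={R4,R5,R6}
Step 10: reserve R7 D 8 -> on_hand[A=45 B=34 C=49 D=26] avail[A=45 B=31 C=49 D=13] open={R4,R5,R6,R7}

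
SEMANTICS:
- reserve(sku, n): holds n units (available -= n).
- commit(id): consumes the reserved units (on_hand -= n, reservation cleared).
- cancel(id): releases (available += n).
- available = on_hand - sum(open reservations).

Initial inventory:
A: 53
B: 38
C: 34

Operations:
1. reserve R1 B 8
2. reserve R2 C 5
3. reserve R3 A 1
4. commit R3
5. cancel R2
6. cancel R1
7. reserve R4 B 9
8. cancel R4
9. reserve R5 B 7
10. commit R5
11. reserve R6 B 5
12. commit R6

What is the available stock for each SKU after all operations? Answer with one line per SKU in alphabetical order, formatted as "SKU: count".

Answer: A: 52
B: 26
C: 34

Derivation:
Step 1: reserve R1 B 8 -> on_hand[A=53 B=38 C=34] avail[A=53 B=30 C=34] open={R1}
Step 2: reserve R2 C 5 -> on_hand[A=53 B=38 C=34] avail[A=53 B=30 C=29] open={R1,R2}
Step 3: reserve R3 A 1 -> on_hand[A=53 B=38 C=34] avail[A=52 B=30 C=29] open={R1,R2,R3}
Step 4: commit R3 -> on_hand[A=52 B=38 C=34] avail[A=52 B=30 C=29] open={R1,R2}
Step 5: cancel R2 -> on_hand[A=52 B=38 C=34] avail[A=52 B=30 C=34] open={R1}
Step 6: cancel R1 -> on_hand[A=52 B=38 C=34] avail[A=52 B=38 C=34] open={}
Step 7: reserve R4 B 9 -> on_hand[A=52 B=38 C=34] avail[A=52 B=29 C=34] open={R4}
Step 8: cancel R4 -> on_hand[A=52 B=38 C=34] avail[A=52 B=38 C=34] open={}
Step 9: reserve R5 B 7 -> on_hand[A=52 B=38 C=34] avail[A=52 B=31 C=34] open={R5}
Step 10: commit R5 -> on_hand[A=52 B=31 C=34] avail[A=52 B=31 C=34] open={}
Step 11: reserve R6 B 5 -> on_hand[A=52 B=31 C=34] avail[A=52 B=26 C=34] open={R6}
Step 12: commit R6 -> on_hand[A=52 B=26 C=34] avail[A=52 B=26 C=34] open={}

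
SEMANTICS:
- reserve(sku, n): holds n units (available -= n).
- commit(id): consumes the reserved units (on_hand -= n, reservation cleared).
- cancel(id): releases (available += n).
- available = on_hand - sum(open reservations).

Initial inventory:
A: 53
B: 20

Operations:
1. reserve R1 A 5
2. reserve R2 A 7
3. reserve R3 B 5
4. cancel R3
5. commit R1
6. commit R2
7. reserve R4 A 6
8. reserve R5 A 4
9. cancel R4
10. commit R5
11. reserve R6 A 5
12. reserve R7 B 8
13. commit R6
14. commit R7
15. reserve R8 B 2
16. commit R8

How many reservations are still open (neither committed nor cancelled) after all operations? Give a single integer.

Step 1: reserve R1 A 5 -> on_hand[A=53 B=20] avail[A=48 B=20] open={R1}
Step 2: reserve R2 A 7 -> on_hand[A=53 B=20] avail[A=41 B=20] open={R1,R2}
Step 3: reserve R3 B 5 -> on_hand[A=53 B=20] avail[A=41 B=15] open={R1,R2,R3}
Step 4: cancel R3 -> on_hand[A=53 B=20] avail[A=41 B=20] open={R1,R2}
Step 5: commit R1 -> on_hand[A=48 B=20] avail[A=41 B=20] open={R2}
Step 6: commit R2 -> on_hand[A=41 B=20] avail[A=41 B=20] open={}
Step 7: reserve R4 A 6 -> on_hand[A=41 B=20] avail[A=35 B=20] open={R4}
Step 8: reserve R5 A 4 -> on_hand[A=41 B=20] avail[A=31 B=20] open={R4,R5}
Step 9: cancel R4 -> on_hand[A=41 B=20] avail[A=37 B=20] open={R5}
Step 10: commit R5 -> on_hand[A=37 B=20] avail[A=37 B=20] open={}
Step 11: reserve R6 A 5 -> on_hand[A=37 B=20] avail[A=32 B=20] open={R6}
Step 12: reserve R7 B 8 -> on_hand[A=37 B=20] avail[A=32 B=12] open={R6,R7}
Step 13: commit R6 -> on_hand[A=32 B=20] avail[A=32 B=12] open={R7}
Step 14: commit R7 -> on_hand[A=32 B=12] avail[A=32 B=12] open={}
Step 15: reserve R8 B 2 -> on_hand[A=32 B=12] avail[A=32 B=10] open={R8}
Step 16: commit R8 -> on_hand[A=32 B=10] avail[A=32 B=10] open={}
Open reservations: [] -> 0

Answer: 0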